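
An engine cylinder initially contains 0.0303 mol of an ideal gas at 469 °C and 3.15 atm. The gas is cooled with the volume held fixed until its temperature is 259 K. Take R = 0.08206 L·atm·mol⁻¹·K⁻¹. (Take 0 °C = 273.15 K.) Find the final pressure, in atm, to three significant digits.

Convert: T₁ = 742.1 K.
From PV = nRT: V₁ = nRT₁/P₁ = 0.5858 L.
V constant ⇒ P ∝ T: V₂ = V₁; P₂ = P₁·(T₂/T₁) = 1.099 atm.

P₂ ≈ 1.10 atm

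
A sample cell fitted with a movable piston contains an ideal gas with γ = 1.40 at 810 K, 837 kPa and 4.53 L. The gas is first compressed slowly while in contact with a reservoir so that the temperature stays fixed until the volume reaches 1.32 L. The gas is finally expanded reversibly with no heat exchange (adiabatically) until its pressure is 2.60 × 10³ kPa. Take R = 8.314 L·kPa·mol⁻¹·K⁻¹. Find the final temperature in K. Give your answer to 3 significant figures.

T₃ ≈ 787 K

T constant ⇒ Boyle's law P V = const: T₂ = T₁; P₂ = P₁·(V₁/V₂) = 2872 kPa.
Reversible adiabatic, γ = 1.40: T₃ = T₂·(P₃/P₂)^((γ−1)/γ) = 787.3 K; V₃ = V₂·(P₂/P₃)^(1/γ) = 1.417 L.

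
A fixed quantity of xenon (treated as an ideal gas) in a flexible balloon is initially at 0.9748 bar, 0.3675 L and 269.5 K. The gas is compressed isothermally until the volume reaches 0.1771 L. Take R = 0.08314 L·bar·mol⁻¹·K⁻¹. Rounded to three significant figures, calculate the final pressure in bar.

Isothermal, so P V is constant: T₂ = T₁; P₂ = P₁·(V₁/V₂) = 2.023 bar.

P₂ ≈ 2.02 bar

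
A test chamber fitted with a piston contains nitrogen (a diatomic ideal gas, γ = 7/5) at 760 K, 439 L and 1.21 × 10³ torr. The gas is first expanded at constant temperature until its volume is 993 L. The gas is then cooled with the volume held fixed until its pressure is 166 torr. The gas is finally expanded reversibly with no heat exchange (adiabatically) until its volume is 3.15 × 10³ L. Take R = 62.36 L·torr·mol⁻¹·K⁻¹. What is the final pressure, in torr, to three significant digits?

P₄ ≈ 33.0 torr

Isothermal, so P V is constant: T₂ = T₁; P₂ = P₁·(V₁/V₂) = 534.9 torr.
V constant ⇒ P ∝ T: V₃ = V₂; T₃ = T₂·(P₃/P₂) = 235.8 K.
Adiabatic (γ = 7/5), T V^(γ−1) and P V^γ constant: T₄ = T₃·(V₃/V₄)^(γ−1) = 148.6 K; P₄ = P₃·(V₃/V₄)^γ = 32.98 torr.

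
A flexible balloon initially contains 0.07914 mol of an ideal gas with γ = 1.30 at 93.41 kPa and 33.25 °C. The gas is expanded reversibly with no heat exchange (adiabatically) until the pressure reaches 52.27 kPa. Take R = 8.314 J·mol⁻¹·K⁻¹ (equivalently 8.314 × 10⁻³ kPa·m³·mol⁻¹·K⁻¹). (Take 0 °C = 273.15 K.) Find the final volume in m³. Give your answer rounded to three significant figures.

V₂ ≈ 0.00337 m³

Convert: T₁ = 306.4 K.
From PV = nRT: V₁ = nRT₁/P₁ = 0.002158 m³.
Reversible adiabatic, γ = 1.30: T₂ = T₁·(P₂/P₁)^((γ−1)/γ) = 268.0 K; V₂ = V₁·(P₁/P₂)^(1/γ) = 0.003373 m³.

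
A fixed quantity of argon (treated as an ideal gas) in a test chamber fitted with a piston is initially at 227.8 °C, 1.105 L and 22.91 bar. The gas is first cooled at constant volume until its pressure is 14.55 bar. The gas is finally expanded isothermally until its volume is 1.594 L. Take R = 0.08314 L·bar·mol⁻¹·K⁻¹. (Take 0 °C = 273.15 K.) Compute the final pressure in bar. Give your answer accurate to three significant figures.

P₃ ≈ 10.1 bar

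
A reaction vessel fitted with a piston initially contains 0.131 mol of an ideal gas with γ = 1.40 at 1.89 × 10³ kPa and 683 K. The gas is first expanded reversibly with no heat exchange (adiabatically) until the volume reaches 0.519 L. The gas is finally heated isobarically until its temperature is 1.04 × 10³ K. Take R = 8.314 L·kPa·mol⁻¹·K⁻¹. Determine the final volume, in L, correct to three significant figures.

V₃ ≈ 0.883 L

From PV = nRT: V₁ = nRT₁/P₁ = 0.3936 L.
Adiabatic (γ = 1.40), T V^(γ−1) and P V^γ constant: T₂ = T₁·(V₁/V₂)^(γ−1) = 611.5 K; P₂ = P₁·(V₁/V₂)^γ = 1283 kPa.
Isobaric, so V/T is constant: P₃ = P₂; V₃ = V₂·(T₃/T₂) = 0.8827 L.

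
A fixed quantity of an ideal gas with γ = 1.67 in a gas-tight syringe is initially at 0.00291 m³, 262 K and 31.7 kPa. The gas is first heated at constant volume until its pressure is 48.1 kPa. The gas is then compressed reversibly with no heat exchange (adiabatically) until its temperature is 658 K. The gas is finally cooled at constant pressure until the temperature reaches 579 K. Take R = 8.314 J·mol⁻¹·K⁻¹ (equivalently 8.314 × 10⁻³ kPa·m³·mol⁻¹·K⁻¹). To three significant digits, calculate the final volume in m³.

V₄ ≈ 0.00121 m³

V constant ⇒ P ∝ T: V₂ = V₁; T₂ = T₁·(P₂/P₁) = 397.5 K.
Adiabatic (γ = 1.67), T V^(γ−1) and P V^γ constant: P₃ = P₂·(T₃/T₂)^(γ/(γ−1)) = 168.9 kPa; V₃ = V₂·(T₂/T₃)^(1/(γ−1)) = 0.001372 m³.
Isobaric, so V/T is constant: P₄ = P₃; V₄ = V₃·(T₄/T₃) = 0.001207 m³.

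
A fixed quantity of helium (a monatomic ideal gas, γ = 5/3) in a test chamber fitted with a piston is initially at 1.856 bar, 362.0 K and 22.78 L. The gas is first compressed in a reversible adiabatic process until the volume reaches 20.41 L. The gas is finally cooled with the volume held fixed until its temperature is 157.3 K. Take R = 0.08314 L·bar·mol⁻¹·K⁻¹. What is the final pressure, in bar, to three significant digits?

P₃ ≈ 0.900 bar

Adiabatic (γ = 5/3), T V^(γ−1) and P V^γ constant: T₂ = T₁·(V₁/V₂)^(γ−1) = 389.5 K; P₂ = P₁·(V₁/V₂)^γ = 2.229 bar.
V constant ⇒ P ∝ T: V₃ = V₂; P₃ = P₂·(T₃/T₂) = 0.9001 bar.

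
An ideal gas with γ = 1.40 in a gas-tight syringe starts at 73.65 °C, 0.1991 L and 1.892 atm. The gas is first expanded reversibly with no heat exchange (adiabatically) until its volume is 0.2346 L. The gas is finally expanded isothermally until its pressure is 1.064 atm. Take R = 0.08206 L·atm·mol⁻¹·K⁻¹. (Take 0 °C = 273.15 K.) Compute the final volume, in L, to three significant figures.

V₃ ≈ 0.332 L

Convert: T₁ = 346.8 K.
Reversible adiabatic, γ = 1.40: T₂ = T₁·(V₁/V₂)^(γ−1) = 324.8 K; P₂ = P₁·(V₁/V₂)^γ = 1.504 atm.
Isothermal, so P V is constant: T₃ = T₂; V₃ = V₂·(P₂/P₃) = 0.3315 L.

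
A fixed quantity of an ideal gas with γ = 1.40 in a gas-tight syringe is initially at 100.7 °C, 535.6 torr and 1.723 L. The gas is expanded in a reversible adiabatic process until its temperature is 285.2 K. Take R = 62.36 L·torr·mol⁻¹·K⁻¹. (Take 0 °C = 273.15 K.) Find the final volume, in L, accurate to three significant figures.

Convert: T₁ = 373.8 K.
Reversible adiabatic, γ = 1.40: P₂ = P₁·(T₂/T₁)^(γ/(γ−1)) = 207.7 torr; V₂ = V₁·(T₁/T₂)^(1/(γ−1)) = 3.390 L.

V₂ ≈ 3.39 L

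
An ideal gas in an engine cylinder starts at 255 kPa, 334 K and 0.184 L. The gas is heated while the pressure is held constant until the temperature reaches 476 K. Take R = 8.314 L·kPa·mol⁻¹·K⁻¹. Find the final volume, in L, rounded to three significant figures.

V₂ ≈ 0.262 L

P constant ⇒ V ∝ T: P₂ = P₁; V₂ = V₁·(T₂/T₁) = 0.2622 L.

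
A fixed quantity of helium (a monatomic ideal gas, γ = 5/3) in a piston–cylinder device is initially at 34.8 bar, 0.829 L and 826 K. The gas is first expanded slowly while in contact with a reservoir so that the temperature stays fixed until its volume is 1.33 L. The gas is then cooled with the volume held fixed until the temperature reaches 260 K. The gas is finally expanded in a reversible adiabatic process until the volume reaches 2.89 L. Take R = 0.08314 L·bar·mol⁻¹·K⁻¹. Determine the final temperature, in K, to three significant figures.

T constant ⇒ Boyle's law P V = const: T₂ = T₁; P₂ = P₁·(V₁/V₂) = 21.69 bar.
Isochoric, so P/T is constant: V₃ = V₂; P₃ = P₂·(T₃/T₂) = 6.828 bar.
Adiabatic (γ = 5/3), T V^(γ−1) and P V^γ constant: T₄ = T₃·(V₃/V₄)^(γ−1) = 155.0 K; P₄ = P₃·(V₃/V₄)^γ = 1.873 bar.

T₄ ≈ 155 K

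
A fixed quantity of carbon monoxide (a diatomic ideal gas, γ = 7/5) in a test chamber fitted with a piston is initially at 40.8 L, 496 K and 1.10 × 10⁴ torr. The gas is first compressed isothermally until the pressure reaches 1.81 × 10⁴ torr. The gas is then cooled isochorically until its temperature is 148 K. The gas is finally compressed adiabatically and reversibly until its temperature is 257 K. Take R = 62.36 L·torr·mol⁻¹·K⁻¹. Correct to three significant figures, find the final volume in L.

Isothermal, so P V is constant: T₂ = T₁; V₂ = V₁·(P₁/P₂) = 24.80 L.
V constant ⇒ P ∝ T: V₃ = V₂; P₃ = P₂·(T₃/T₂) = 5401 torr.
Reversible adiabatic, γ = 7/5: P₄ = P₃·(T₄/T₃)^(γ/(γ−1)) = 3.727e+04 torr; V₄ = V₃·(T₃/T₄)^(1/(γ−1)) = 6.240 L.

V₄ ≈ 6.24 L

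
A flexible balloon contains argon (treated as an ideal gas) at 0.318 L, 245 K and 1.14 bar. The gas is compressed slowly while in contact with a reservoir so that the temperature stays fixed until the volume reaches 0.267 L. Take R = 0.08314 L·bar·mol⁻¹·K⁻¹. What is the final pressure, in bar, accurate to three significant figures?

P₂ ≈ 1.36 bar

T constant ⇒ Boyle's law P V = const: T₂ = T₁; P₂ = P₁·(V₁/V₂) = 1.358 bar.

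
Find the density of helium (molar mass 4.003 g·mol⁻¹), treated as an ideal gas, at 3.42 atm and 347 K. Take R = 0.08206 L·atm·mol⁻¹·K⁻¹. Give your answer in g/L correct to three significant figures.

ρ ≈ 0.481 g/L

ρ = PM/(RT) = (3.42 × 4.003) / (0.08206 × 347.0)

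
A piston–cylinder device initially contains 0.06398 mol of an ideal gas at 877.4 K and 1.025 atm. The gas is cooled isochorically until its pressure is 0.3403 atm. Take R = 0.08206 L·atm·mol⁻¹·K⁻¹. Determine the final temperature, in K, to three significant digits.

T₂ ≈ 291 K

From PV = nRT: V₁ = nRT₁/P₁ = 4.494 L.
V constant ⇒ P ∝ T: V₂ = V₁; T₂ = T₁·(P₂/P₁) = 291.3 K.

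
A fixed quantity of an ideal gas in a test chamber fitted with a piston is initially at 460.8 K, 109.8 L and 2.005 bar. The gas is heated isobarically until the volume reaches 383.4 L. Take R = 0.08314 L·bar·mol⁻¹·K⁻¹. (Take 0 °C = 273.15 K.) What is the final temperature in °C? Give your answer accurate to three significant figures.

Isobaric, so V/T is constant: P₂ = P₁; T₂ = T₁·(V₂/V₁) = 1609 K.

T₂ ≈ 1.34e+03 °C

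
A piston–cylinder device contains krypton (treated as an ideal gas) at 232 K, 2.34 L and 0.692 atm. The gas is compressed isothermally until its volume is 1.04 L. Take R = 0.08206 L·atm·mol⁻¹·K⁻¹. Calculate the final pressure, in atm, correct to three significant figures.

P₂ ≈ 1.56 atm

T constant ⇒ Boyle's law P V = const: T₂ = T₁; P₂ = P₁·(V₁/V₂) = 1.557 atm.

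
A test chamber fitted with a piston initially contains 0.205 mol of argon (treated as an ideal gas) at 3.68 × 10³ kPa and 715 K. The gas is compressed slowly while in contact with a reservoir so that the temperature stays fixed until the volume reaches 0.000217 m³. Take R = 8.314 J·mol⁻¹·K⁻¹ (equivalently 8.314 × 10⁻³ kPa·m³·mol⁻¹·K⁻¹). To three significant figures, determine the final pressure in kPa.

P₂ ≈ 5.62e+03 kPa

From PV = nRT: V₁ = nRT₁/P₁ = 0.0003311 m³.
T constant ⇒ Boyle's law P V = const: T₂ = T₁; P₂ = P₁·(V₁/V₂) = 5616 kPa.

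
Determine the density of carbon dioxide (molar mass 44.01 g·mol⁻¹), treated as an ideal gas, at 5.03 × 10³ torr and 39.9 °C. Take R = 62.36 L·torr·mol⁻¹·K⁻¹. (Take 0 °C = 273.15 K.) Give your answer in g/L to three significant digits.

ρ ≈ 11.3 g/L

ρ = PM/(RT) = (5.03e+03 × 44.01) / (62.36 × 313.0)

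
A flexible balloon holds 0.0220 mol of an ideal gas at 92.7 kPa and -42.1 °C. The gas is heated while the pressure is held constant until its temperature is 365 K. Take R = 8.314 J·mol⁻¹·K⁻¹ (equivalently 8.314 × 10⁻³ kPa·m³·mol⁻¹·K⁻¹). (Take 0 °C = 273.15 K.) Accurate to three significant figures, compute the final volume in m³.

V₂ ≈ 0.000720 m³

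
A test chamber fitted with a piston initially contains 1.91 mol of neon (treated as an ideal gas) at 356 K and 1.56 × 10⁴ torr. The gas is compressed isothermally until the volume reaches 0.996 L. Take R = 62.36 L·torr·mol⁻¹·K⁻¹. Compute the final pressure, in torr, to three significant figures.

From PV = nRT: V₁ = nRT₁/P₁ = 2.718 L.
Isothermal, so P V is constant: T₂ = T₁; P₂ = P₁·(V₁/V₂) = 4.257e+04 torr.

P₂ ≈ 4.26e+04 torr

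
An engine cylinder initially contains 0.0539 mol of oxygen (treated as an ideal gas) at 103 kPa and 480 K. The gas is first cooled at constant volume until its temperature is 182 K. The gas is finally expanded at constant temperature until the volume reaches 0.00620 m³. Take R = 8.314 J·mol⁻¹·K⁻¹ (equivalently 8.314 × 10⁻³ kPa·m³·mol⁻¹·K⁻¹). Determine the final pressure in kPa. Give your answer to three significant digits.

P₃ ≈ 13.2 kPa

From PV = nRT: V₁ = nRT₁/P₁ = 0.002088 m³.
Isochoric, so P/T is constant: V₂ = V₁; P₂ = P₁·(T₂/T₁) = 39.05 kPa.
T constant ⇒ Boyle's law P V = const: T₃ = T₂; P₃ = P₂·(V₂/V₃) = 13.15 kPa.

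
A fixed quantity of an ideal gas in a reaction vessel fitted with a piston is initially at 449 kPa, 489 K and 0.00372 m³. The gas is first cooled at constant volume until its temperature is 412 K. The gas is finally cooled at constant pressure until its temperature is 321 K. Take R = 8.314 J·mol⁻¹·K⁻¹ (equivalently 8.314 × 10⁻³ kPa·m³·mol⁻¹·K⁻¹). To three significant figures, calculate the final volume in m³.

V₃ ≈ 0.00290 m³

Isochoric, so P/T is constant: V₂ = V₁; P₂ = P₁·(T₂/T₁) = 378.3 kPa.
P constant ⇒ V ∝ T: P₃ = P₂; V₃ = V₂·(T₃/T₂) = 0.002898 m³.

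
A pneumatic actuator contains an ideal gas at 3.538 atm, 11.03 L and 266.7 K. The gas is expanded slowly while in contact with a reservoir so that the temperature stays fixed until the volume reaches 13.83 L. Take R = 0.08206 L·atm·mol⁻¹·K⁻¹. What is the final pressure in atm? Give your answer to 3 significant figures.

T constant ⇒ Boyle's law P V = const: T₂ = T₁; P₂ = P₁·(V₁/V₂) = 2.822 atm.

P₂ ≈ 2.82 atm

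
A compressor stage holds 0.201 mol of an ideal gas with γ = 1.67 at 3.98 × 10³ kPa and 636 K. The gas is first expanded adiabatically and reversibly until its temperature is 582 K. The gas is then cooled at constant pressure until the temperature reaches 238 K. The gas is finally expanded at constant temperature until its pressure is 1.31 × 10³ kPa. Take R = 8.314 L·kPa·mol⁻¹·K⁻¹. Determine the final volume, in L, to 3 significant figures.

From PV = nRT: V₁ = nRT₁/P₁ = 0.2670 L.
Reversible adiabatic, γ = 1.67: P₂ = P₁·(T₂/T₁)^(γ/(γ−1)) = 3190 kPa; V₂ = V₁·(T₁/T₂)^(1/(γ−1)) = 0.3049 L.
Isobaric, so V/T is constant: P₃ = P₂; V₃ = V₂·(T₃/T₂) = 0.1247 L.
Isothermal, so P V is constant: T₄ = T₃; V₄ = V₃·(P₃/P₄) = 0.3036 L.

V₄ ≈ 0.304 L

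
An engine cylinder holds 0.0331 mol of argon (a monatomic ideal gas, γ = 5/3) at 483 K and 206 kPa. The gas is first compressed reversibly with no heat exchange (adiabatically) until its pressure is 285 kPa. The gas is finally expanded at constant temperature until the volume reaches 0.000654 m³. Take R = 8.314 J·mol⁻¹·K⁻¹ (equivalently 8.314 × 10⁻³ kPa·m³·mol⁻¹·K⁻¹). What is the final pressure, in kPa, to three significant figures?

P₃ ≈ 231 kPa

From PV = nRT: V₁ = nRT₁/P₁ = 0.0006452 m³.
Adiabatic (γ = 5/3), T V^(γ−1) and P V^γ constant: T₂ = T₁·(P₂/P₁)^((γ−1)/γ) = 550.0 K; V₂ = V₁·(P₁/P₂)^(1/γ) = 0.0005310 m³.
Isothermal, so P V is constant: T₃ = T₂; P₃ = P₂·(V₂/V₃) = 231.4 kPa.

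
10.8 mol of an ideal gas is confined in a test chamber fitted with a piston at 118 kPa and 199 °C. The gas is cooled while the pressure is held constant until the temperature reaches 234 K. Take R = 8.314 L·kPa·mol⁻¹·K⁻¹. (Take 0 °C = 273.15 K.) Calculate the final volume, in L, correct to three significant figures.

V₂ ≈ 178 L

Convert: T₁ = 472.1 K.
From PV = nRT: V₁ = nRT₁/P₁ = 359.3 L.
Isobaric, so V/T is constant: P₂ = P₁; V₂ = V₁·(T₂/T₁) = 178.1 L.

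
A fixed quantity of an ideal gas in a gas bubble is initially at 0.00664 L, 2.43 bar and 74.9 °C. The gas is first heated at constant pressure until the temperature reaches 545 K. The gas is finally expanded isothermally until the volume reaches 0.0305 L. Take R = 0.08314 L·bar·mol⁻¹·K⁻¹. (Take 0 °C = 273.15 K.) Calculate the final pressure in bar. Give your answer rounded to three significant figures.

Convert: T₁ = 348.0 K.
P constant ⇒ V ∝ T: P₂ = P₁; V₂ = V₁·(T₂/T₁) = 0.01040 L.
T constant ⇒ Boyle's law P V = const: T₃ = T₂; P₃ = P₂·(V₂/V₃) = 0.8284 bar.

P₃ ≈ 0.828 bar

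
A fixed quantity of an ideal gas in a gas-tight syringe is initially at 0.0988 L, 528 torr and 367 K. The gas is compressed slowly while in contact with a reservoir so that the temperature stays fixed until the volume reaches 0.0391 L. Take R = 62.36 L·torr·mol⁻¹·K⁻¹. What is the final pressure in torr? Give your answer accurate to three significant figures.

P₂ ≈ 1.33e+03 torr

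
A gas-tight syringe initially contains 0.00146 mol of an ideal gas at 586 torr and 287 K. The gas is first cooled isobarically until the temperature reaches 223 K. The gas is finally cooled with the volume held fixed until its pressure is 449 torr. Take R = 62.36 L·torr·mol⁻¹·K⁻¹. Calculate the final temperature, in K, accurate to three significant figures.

T₃ ≈ 171 K

From PV = nRT: V₁ = nRT₁/P₁ = 0.04459 L.
Isobaric, so V/T is constant: P₂ = P₁; V₂ = V₁·(T₂/T₁) = 0.03465 L.
V constant ⇒ P ∝ T: V₃ = V₂; T₃ = T₂·(P₃/P₂) = 170.9 K.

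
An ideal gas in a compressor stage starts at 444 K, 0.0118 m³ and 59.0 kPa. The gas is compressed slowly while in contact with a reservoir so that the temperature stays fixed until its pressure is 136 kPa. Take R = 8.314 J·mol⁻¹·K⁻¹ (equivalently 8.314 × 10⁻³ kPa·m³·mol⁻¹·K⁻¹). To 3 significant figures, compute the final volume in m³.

V₂ ≈ 0.00512 m³

T constant ⇒ Boyle's law P V = const: T₂ = T₁; V₂ = V₁·(P₁/P₂) = 0.005119 m³.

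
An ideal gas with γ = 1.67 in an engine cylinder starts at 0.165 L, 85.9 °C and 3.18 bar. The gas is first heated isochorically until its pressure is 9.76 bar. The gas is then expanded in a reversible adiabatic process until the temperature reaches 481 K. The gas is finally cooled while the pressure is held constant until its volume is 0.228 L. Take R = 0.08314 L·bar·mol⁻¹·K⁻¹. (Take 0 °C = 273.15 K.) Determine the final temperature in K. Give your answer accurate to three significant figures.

T₄ ≈ 193 K

Convert: T₁ = 359.0 K.
Isochoric, so P/T is constant: V₂ = V₁; T₂ = T₁·(P₂/P₁) = 1102 K.
Reversible adiabatic, γ = 1.67: P₃ = P₂·(T₃/T₂)^(γ/(γ−1)) = 1.236 bar; V₃ = V₂·(T₂/T₃)^(1/(γ−1)) = 0.5687 L.
P constant ⇒ V ∝ T: P₄ = P₃; T₄ = T₃·(V₄/V₃) = 192.9 K.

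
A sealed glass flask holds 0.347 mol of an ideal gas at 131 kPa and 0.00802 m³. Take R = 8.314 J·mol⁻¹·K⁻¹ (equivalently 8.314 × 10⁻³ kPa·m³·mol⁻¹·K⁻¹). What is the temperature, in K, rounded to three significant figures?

T ≈ 364 K

PV = nRT ⇒ T = PV/(nR) = (131 × 0.00802) / (0.347 × 8.314 × 10⁻³)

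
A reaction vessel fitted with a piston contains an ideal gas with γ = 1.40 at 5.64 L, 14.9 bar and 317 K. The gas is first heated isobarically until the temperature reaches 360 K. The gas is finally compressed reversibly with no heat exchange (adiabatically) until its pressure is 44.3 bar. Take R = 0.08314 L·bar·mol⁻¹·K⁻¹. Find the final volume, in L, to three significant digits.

Isobaric, so V/T is constant: P₂ = P₁; V₂ = V₁·(T₂/T₁) = 6.405 L.
Reversible adiabatic, γ = 1.40: T₃ = T₂·(P₃/P₂)^((γ−1)/γ) = 491.5 K; V₃ = V₂·(P₂/P₃)^(1/γ) = 2.941 L.

V₃ ≈ 2.94 L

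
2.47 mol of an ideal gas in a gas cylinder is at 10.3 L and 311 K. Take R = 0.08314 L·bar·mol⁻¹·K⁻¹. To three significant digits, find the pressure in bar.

P ≈ 6.20 bar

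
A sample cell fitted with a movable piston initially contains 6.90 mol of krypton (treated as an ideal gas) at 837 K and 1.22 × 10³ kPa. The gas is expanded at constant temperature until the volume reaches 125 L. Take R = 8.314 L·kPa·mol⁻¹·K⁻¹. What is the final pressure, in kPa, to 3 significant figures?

From PV = nRT: V₁ = nRT₁/P₁ = 39.36 L.
T constant ⇒ Boyle's law P V = const: T₂ = T₁; P₂ = P₁·(V₁/V₂) = 384.1 kPa.

P₂ ≈ 384 kPa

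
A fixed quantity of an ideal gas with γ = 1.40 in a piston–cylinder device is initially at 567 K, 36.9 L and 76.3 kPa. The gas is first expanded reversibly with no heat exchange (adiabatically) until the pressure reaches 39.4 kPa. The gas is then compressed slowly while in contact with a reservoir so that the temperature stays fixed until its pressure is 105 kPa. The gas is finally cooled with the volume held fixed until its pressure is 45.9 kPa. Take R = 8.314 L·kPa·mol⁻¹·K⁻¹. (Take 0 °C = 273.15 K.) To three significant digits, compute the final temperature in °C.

T₄ ≈ -67.9 °C

Reversible adiabatic, γ = 1.40: T₂ = T₁·(P₂/P₁)^((γ−1)/γ) = 469.4 K; V₂ = V₁·(P₁/P₂)^(1/γ) = 59.16 L.
T constant ⇒ Boyle's law P V = const: T₃ = T₂; V₃ = V₂·(P₂/P₃) = 22.20 L.
Isochoric, so P/T is constant: V₄ = V₃; T₄ = T₃·(P₄/P₃) = 205.2 K.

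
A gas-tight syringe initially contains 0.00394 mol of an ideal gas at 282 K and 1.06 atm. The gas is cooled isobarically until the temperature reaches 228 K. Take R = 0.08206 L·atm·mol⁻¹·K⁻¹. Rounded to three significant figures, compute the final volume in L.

V₂ ≈ 0.0695 L

From PV = nRT: V₁ = nRT₁/P₁ = 0.08601 L.
P constant ⇒ V ∝ T: P₂ = P₁; V₂ = V₁·(T₂/T₁) = 0.06954 L.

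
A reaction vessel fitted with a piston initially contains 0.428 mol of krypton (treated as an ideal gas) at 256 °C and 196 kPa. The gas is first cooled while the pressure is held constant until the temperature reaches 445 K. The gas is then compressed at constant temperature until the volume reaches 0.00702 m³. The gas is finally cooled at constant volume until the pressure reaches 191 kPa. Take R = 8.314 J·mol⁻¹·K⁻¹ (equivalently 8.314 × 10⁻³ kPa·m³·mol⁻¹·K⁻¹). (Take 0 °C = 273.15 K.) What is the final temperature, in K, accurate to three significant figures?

T₄ ≈ 377 K

Convert: T₁ = 529.1 K.
From PV = nRT: V₁ = nRT₁/P₁ = 0.009607 m³.
Isobaric, so V/T is constant: P₂ = P₁; V₂ = V₁·(T₂/T₁) = 0.008079 m³.
T constant ⇒ Boyle's law P V = const: T₃ = T₂; P₃ = P₂·(V₂/V₃) = 225.6 kPa.
V constant ⇒ P ∝ T: V₄ = V₃; T₄ = T₃·(P₄/P₃) = 376.8 K.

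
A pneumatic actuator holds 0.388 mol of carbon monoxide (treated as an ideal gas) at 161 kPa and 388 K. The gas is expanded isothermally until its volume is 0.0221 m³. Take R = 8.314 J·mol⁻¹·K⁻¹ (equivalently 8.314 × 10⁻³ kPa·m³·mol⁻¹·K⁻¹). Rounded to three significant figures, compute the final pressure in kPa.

From PV = nRT: V₁ = nRT₁/P₁ = 0.007774 m³.
Isothermal, so P V is constant: T₂ = T₁; P₂ = P₁·(V₁/V₂) = 56.63 kPa.

P₂ ≈ 56.6 kPa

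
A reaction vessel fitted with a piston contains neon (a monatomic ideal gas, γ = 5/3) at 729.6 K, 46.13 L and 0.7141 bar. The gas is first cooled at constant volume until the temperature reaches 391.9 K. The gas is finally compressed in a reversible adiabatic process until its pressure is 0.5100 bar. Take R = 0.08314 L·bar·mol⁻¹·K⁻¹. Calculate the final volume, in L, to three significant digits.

V constant ⇒ P ∝ T: V₂ = V₁; P₂ = P₁·(T₂/T₁) = 0.3836 bar.
Reversible adiabatic, γ = 5/3: T₃ = T₂·(P₃/P₂)^((γ−1)/γ) = 439.2 K; V₃ = V₂·(P₂/P₃)^(1/γ) = 38.88 L.

V₃ ≈ 38.9 L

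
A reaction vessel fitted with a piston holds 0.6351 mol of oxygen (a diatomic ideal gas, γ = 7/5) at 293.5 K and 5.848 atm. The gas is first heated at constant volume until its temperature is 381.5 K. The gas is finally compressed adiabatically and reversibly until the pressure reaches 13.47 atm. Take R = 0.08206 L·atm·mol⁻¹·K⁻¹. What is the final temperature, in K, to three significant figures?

T₃ ≈ 449 K

From PV = nRT: V₁ = nRT₁/P₁ = 2.616 L.
V constant ⇒ P ∝ T: V₂ = V₁; P₂ = P₁·(T₂/T₁) = 7.601 atm.
Reversible adiabatic, γ = 7/5: T₃ = T₂·(P₃/P₂)^((γ−1)/γ) = 449.2 K; V₃ = V₂·(P₂/P₃)^(1/γ) = 1.738 L.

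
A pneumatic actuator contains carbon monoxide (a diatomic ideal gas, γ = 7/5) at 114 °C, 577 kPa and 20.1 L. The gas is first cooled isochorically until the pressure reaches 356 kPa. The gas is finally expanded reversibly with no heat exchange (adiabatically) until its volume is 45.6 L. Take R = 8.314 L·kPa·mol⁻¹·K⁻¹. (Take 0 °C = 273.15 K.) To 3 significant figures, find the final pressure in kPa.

P₃ ≈ 113 kPa

Convert: T₁ = 387.1 K.
Isochoric, so P/T is constant: V₂ = V₁; T₂ = T₁·(P₂/P₁) = 238.9 K.
Adiabatic (γ = 7/5), T V^(γ−1) and P V^γ constant: T₃ = T₂·(V₂/V₃)^(γ−1) = 172.1 K; P₃ = P₂·(V₂/V₃)^γ = 113.1 kPa.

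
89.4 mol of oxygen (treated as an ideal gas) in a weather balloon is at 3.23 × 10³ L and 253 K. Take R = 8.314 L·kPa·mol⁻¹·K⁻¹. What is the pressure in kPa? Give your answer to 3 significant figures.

P ≈ 58.2 kPa

PV = nRT ⇒ P = nRT/V = (89.4 × 8.314 × 253) / 3.23e+03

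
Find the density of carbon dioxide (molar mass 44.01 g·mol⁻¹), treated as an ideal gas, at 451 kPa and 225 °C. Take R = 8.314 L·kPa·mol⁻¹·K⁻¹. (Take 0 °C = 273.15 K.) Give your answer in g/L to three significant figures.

ρ ≈ 4.79 g/L

ρ = PM/(RT) = (451 × 44.01) / (8.314 × 498.1)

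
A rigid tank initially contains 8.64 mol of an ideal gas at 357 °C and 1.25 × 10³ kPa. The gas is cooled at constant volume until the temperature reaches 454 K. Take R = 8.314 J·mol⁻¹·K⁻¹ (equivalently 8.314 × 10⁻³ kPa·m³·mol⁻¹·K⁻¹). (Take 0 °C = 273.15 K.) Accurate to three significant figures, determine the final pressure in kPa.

Convert: T₁ = 630.1 K.
From PV = nRT: V₁ = nRT₁/P₁ = 0.03621 m³.
Isochoric, so P/T is constant: V₂ = V₁; P₂ = P₁·(T₂/T₁) = 900.6 kPa.

P₂ ≈ 901 kPa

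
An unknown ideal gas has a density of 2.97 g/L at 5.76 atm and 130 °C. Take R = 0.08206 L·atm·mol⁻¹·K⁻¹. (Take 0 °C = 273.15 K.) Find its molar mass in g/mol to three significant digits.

ρ = PM/(RT) ⇒ M = ρRT/P = (2.97 × 0.08206 × 403.1) / 5.76

M ≈ 17.1 g/mol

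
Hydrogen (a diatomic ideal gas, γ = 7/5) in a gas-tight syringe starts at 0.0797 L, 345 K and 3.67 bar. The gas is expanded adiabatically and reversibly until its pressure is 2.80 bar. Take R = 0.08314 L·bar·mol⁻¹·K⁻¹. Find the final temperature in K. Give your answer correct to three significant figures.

T₂ ≈ 319 K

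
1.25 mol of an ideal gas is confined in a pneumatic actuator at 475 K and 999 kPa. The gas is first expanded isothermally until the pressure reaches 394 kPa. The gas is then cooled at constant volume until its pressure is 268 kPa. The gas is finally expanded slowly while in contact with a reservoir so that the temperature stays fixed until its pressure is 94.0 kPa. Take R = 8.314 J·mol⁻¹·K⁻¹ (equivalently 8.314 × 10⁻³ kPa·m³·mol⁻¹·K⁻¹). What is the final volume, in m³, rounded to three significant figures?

V₄ ≈ 0.0357 m³

From PV = nRT: V₁ = nRT₁/P₁ = 0.004941 m³.
T constant ⇒ Boyle's law P V = const: T₂ = T₁; V₂ = V₁·(P₁/P₂) = 0.01253 m³.
V constant ⇒ P ∝ T: V₃ = V₂; T₃ = T₂·(P₃/P₂) = 323.1 K.
Isothermal, so P V is constant: T₄ = T₃; V₄ = V₃·(P₃/P₄) = 0.03572 m³.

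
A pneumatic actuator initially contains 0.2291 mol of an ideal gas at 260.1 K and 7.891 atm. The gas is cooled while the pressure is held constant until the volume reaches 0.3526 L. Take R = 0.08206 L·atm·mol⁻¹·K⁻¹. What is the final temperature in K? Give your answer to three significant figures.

T₂ ≈ 148 K

From PV = nRT: V₁ = nRT₁/P₁ = 0.6197 L.
P constant ⇒ V ∝ T: P₂ = P₁; T₂ = T₁·(V₂/V₁) = 148.0 K.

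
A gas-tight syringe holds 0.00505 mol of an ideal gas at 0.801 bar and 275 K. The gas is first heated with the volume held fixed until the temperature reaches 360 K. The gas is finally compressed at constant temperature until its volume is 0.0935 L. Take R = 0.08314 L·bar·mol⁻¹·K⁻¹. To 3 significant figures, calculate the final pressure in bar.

From PV = nRT: V₁ = nRT₁/P₁ = 0.1441 L.
V constant ⇒ P ∝ T: V₂ = V₁; P₂ = P₁·(T₂/T₁) = 1.049 bar.
Isothermal, so P V is constant: T₃ = T₂; P₃ = P₂·(V₂/V₃) = 1.617 bar.

P₃ ≈ 1.62 bar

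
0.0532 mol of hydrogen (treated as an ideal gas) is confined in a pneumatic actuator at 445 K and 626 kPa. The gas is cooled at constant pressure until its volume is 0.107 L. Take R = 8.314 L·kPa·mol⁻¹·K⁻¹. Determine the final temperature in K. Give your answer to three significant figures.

From PV = nRT: V₁ = nRT₁/P₁ = 0.3144 L.
Isobaric, so V/T is constant: P₂ = P₁; T₂ = T₁·(V₂/V₁) = 151.4 K.

T₂ ≈ 151 K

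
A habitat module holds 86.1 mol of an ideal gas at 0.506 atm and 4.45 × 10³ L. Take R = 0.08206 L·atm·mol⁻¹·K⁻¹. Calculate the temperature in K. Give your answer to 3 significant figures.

PV = nRT ⇒ T = PV/(nR) = (0.506 × 4.45e+03) / (86.1 × 0.08206)

T ≈ 319 K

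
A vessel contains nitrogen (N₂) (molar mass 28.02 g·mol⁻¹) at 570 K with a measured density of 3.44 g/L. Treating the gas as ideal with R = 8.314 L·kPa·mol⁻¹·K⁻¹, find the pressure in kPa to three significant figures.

P ≈ 582 kPa

ρ = PM/(RT) ⇒ P = ρRT/M = (3.44 × 8.314 × 570.0) / 28.02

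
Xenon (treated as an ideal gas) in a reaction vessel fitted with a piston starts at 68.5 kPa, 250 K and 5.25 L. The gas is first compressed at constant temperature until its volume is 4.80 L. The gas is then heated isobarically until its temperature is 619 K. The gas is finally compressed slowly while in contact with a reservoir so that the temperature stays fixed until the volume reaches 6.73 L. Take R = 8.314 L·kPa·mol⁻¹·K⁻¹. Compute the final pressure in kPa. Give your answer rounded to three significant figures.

T constant ⇒ Boyle's law P V = const: T₂ = T₁; P₂ = P₁·(V₁/V₂) = 74.92 kPa.
Isobaric, so V/T is constant: P₃ = P₂; V₃ = V₂·(T₃/T₂) = 11.88 L.
Isothermal, so P V is constant: T₄ = T₃; P₄ = P₃·(V₃/V₄) = 132.3 kPa.

P₄ ≈ 132 kPa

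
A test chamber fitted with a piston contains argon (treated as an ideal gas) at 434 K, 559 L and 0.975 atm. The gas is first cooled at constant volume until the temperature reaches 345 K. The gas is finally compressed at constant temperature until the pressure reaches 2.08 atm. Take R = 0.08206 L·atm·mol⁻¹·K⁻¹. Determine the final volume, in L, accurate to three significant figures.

V constant ⇒ P ∝ T: V₂ = V₁; P₂ = P₁·(T₂/T₁) = 0.7751 atm.
Isothermal, so P V is constant: T₃ = T₂; V₃ = V₂·(P₂/P₃) = 208.3 L.

V₃ ≈ 208 L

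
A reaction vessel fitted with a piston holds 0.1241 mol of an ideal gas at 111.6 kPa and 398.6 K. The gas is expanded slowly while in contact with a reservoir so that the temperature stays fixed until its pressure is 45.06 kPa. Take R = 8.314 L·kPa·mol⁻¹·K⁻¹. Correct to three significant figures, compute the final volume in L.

V₂ ≈ 9.13 L

From PV = nRT: V₁ = nRT₁/P₁ = 3.685 L.
Isothermal, so P V is constant: T₂ = T₁; V₂ = V₁·(P₁/P₂) = 9.127 L.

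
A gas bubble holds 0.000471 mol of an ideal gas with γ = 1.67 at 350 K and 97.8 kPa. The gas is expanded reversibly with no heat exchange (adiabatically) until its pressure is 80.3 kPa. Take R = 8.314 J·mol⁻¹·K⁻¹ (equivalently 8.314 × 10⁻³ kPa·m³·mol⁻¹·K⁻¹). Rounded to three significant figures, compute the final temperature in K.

T₂ ≈ 323 K

From PV = nRT: V₁ = nRT₁/P₁ = 1.401e-05 m³.
Adiabatic (γ = 1.67), T V^(γ−1) and P V^γ constant: T₂ = T₁·(P₂/P₁)^((γ−1)/γ) = 323.4 K; V₂ = V₁·(P₁/P₂)^(1/γ) = 1.577e-05 m³.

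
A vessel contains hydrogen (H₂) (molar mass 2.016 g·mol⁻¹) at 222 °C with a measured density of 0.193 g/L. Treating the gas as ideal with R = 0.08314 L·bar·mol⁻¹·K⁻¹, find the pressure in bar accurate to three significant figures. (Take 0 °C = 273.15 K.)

ρ = PM/(RT) ⇒ P = ρRT/M = (0.193 × 0.08314 × 495.1) / 2.016

P ≈ 3.94 bar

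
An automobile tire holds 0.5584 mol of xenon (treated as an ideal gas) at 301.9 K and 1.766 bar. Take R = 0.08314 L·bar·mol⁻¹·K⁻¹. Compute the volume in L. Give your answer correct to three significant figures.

V ≈ 7.94 L

PV = nRT ⇒ V = nRT/P = (0.5584 × 0.08314 × 301.9) / 1.766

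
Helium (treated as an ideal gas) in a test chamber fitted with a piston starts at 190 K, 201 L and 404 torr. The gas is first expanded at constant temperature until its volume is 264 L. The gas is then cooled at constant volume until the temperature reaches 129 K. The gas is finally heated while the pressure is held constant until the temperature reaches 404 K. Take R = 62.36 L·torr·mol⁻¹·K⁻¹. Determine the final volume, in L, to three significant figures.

Isothermal, so P V is constant: T₂ = T₁; P₂ = P₁·(V₁/V₂) = 307.6 torr.
V constant ⇒ P ∝ T: V₃ = V₂; P₃ = P₂·(T₃/T₂) = 208.8 torr.
P constant ⇒ V ∝ T: P₄ = P₃; V₄ = V₃·(T₄/T₃) = 826.8 L.

V₄ ≈ 827 L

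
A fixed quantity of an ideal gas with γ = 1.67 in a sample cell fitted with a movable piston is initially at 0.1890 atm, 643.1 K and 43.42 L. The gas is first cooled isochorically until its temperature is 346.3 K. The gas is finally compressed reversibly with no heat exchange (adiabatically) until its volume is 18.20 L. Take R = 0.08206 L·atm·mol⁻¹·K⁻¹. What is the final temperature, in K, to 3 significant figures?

V constant ⇒ P ∝ T: V₂ = V₁; P₂ = P₁·(T₂/T₁) = 0.1018 atm.
Reversible adiabatic, γ = 1.67: T₃ = T₂·(V₂/V₃)^(γ−1) = 620.1 K; P₃ = P₂·(V₂/V₃)^γ = 0.4348 atm.

T₃ ≈ 620 K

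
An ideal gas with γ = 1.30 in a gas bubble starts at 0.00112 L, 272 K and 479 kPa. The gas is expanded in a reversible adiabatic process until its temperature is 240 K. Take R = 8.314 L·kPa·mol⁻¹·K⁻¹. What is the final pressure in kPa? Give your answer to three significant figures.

P₂ ≈ 278 kPa

Adiabatic (γ = 1.30), T V^(γ−1) and P V^γ constant: P₂ = P₁·(T₂/T₁)^(γ/(γ−1)) = 278.5 kPa; V₂ = V₁·(T₁/T₂)^(1/(γ−1)) = 0.001700 L.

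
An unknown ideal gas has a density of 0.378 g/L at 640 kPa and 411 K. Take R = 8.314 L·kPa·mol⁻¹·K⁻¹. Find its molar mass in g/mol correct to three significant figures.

M ≈ 2.02 g/mol

ρ = PM/(RT) ⇒ M = ρRT/P = (0.378 × 8.314 × 411.0) / 640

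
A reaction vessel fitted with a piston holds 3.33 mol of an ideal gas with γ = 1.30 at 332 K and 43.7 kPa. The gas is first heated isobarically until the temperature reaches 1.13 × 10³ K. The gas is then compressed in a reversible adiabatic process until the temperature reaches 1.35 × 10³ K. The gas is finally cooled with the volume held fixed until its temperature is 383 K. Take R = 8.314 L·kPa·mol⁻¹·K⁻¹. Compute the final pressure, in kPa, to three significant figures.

P₄ ≈ 26.8 kPa

From PV = nRT: V₁ = nRT₁/P₁ = 210.3 L.
Isobaric, so V/T is constant: P₂ = P₁; V₂ = V₁·(T₂/T₁) = 715.9 L.
Adiabatic (γ = 1.30), T V^(γ−1) and P V^γ constant: P₃ = P₂·(T₃/T₂)^(γ/(γ−1)) = 94.46 kPa; V₃ = V₂·(T₂/T₃)^(1/(γ−1)) = 395.7 L.
V constant ⇒ P ∝ T: V₄ = V₃; P₄ = P₃·(T₄/T₃) = 26.80 kPa.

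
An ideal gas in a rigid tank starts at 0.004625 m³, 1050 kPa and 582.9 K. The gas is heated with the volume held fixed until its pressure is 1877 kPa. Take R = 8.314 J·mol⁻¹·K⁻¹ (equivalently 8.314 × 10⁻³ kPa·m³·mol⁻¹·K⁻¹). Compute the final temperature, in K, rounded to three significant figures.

T₂ ≈ 1.04e+03 K

V constant ⇒ P ∝ T: V₂ = V₁; T₂ = T₁·(P₂/P₁) = 1042 K.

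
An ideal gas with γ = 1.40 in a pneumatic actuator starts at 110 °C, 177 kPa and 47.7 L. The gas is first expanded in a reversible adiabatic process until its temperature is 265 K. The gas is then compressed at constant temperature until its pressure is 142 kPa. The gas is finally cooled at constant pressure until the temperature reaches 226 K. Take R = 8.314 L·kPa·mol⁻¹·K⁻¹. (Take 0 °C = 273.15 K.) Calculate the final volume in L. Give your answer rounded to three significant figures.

Convert: T₁ = 383.1 K.
Adiabatic (γ = 1.40), T V^(γ−1) and P V^γ constant: P₂ = P₁·(T₂/T₁)^(γ/(γ−1)) = 48.70 kPa; V₂ = V₁·(T₁/T₂)^(1/(γ−1)) = 119.9 L.
Isothermal, so P V is constant: T₃ = T₂; V₃ = V₂·(P₂/P₃) = 41.12 L.
P constant ⇒ V ∝ T: P₄ = P₃; V₄ = V₃·(T₄/T₃) = 35.07 L.

V₄ ≈ 35.1 L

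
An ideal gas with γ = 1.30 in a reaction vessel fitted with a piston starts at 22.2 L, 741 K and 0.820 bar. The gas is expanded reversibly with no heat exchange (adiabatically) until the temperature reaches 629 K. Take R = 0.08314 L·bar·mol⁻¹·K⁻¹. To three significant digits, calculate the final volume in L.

Adiabatic (γ = 1.30), T V^(γ−1) and P V^γ constant: P₂ = P₁·(T₂/T₁)^(γ/(γ−1)) = 0.4031 bar; V₂ = V₁·(T₁/T₂)^(1/(γ−1)) = 38.33 L.

V₂ ≈ 38.3 L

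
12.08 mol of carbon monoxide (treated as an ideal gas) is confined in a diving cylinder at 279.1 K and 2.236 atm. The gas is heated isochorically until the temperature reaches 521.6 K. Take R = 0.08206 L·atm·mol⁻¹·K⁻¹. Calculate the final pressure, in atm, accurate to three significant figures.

P₂ ≈ 4.18 atm

From PV = nRT: V₁ = nRT₁/P₁ = 123.7 L.
V constant ⇒ P ∝ T: V₂ = V₁; P₂ = P₁·(T₂/T₁) = 4.179 atm.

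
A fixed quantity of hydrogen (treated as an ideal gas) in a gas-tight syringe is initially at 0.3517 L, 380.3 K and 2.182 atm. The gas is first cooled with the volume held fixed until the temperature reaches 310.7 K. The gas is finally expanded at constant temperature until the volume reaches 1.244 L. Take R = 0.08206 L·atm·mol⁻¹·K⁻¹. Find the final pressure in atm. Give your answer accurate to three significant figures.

P₃ ≈ 0.504 atm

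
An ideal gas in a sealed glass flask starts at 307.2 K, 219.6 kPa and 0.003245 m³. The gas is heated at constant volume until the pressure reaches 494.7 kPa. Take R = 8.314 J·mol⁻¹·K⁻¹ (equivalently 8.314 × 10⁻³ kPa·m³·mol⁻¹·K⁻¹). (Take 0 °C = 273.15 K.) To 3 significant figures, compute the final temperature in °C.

V constant ⇒ P ∝ T: V₂ = V₁; T₂ = T₁·(P₂/P₁) = 692.0 K.

T₂ ≈ 419 °C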